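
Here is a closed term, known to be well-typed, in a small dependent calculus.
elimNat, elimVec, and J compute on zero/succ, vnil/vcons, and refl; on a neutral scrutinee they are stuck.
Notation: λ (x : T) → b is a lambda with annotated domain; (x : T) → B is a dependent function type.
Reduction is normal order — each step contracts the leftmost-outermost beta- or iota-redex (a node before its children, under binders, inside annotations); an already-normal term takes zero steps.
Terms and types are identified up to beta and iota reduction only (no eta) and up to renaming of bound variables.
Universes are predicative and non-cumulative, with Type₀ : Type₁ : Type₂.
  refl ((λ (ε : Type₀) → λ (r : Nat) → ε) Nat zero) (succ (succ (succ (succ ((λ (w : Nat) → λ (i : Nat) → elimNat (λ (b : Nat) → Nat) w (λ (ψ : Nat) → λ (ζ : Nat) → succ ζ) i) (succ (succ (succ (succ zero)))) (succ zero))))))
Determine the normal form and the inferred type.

resulting normal form:
  refl Nat (succ (succ (succ (succ (succ (succ (succ (succ (succ zero)))))))))
the term's type:
  Eq Nat (succ (succ (succ (succ (succ (succ (succ (succ (succ zero))))))))) (succ (succ (succ (succ (succ (succ (succ (succ (succ zero)))))))))


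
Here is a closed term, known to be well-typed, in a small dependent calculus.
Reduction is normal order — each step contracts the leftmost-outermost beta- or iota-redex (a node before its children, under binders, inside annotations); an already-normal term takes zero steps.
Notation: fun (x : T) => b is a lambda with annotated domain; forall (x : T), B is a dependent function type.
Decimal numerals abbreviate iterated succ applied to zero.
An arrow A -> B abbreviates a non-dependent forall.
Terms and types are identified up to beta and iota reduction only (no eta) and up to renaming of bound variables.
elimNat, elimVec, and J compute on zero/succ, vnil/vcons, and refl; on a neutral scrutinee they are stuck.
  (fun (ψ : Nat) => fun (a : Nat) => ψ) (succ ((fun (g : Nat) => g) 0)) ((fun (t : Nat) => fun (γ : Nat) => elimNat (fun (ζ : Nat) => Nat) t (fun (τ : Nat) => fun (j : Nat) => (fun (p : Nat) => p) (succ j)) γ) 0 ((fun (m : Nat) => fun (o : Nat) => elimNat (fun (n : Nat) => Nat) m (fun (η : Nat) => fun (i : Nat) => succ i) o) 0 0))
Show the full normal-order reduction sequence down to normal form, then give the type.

normal-order reduction:
  (fun (ψ : Nat) => fun (a : Nat) => ψ) (succ ((fun (g : Nat) => g) 0)) ((fun (t : Nat) => fun (γ : Nat) => elimNat (fun (ζ : Nat) => Nat) t (fun (τ : Nat) => fun (j : Nat) => (fun (p : Nat) => p) (succ j)) γ) 0 ((fun (m : Nat) => fun (o : Nat) => elimNat (fun (n : Nat) => Nat) m (fun (η : Nat) => fun (i : Nat) => succ i) o) 0 0))
  ~> (fun (ψ : Nat) => succ ((fun (a : Nat) => a) 0)) ((fun (g : Nat) => fun (t : Nat) => elimNat (fun (γ : Nat) => Nat) g (fun (ζ : Nat) => fun (τ : Nat) => (fun (j : Nat) => j) (succ τ)) t) 0 ((fun (p : Nat) => fun (m : Nat) => elimNat (fun (o : Nat) => Nat) p (fun (n : Nat) => fun (η : Nat) => succ η) m) 0 0))
  ~> succ ((fun (ψ : Nat) => ψ) 0)
  ~> 1
inferred type:
  Nat


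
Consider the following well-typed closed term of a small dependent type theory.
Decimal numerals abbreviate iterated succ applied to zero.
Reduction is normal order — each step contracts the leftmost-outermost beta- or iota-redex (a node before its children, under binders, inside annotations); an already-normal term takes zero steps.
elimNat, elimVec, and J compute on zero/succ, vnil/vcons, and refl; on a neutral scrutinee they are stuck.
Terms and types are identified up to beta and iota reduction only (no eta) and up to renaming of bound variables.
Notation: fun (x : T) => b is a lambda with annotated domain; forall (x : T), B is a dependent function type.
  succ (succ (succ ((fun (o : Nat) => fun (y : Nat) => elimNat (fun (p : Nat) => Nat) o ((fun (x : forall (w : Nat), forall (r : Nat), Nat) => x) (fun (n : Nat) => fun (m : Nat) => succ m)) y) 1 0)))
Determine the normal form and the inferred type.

reduced normal form:
  4
the term's type:
  Nat
observation: the first redex contracted is a beta-redex; the normal form is reached in 3 normal-order steps.


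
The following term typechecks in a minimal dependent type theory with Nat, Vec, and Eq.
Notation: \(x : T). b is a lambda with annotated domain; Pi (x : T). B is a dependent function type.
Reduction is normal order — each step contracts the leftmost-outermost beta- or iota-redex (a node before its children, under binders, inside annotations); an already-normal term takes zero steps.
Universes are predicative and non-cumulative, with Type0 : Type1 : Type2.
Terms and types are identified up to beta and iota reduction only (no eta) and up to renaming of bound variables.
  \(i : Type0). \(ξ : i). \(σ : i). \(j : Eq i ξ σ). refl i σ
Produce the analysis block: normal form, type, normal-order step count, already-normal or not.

resulting normal form:
  \(i : Type0). \(ξ : i). \(σ : i). \(j : Eq i ξ σ). refl i σ
the term's type:
  Pi (i : Type0). Pi (ξ : i). Pi (σ : i). Pi (j : Eq i ξ σ). Eq i σ σ
steps to reach normal form (normal order): 0
already normal: yes


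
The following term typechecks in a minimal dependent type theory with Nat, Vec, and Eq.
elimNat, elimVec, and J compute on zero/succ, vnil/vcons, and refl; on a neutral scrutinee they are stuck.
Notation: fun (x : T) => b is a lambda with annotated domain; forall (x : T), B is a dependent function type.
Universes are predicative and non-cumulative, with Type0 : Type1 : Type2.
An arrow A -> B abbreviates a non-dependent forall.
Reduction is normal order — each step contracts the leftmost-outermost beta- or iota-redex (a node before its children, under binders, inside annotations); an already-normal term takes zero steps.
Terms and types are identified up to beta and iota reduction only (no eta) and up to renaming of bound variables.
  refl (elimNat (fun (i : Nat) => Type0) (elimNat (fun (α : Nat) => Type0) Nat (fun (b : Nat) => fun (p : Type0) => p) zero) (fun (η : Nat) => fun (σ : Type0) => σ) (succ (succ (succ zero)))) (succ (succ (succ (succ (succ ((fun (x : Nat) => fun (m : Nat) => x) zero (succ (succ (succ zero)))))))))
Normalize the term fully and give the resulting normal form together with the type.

resulting normal form:
  refl Nat (succ (succ (succ (succ (succ zero)))))
type:
  Eq Nat (succ (succ (succ (succ (succ zero))))) (succ (succ (succ (succ (succ zero)))))


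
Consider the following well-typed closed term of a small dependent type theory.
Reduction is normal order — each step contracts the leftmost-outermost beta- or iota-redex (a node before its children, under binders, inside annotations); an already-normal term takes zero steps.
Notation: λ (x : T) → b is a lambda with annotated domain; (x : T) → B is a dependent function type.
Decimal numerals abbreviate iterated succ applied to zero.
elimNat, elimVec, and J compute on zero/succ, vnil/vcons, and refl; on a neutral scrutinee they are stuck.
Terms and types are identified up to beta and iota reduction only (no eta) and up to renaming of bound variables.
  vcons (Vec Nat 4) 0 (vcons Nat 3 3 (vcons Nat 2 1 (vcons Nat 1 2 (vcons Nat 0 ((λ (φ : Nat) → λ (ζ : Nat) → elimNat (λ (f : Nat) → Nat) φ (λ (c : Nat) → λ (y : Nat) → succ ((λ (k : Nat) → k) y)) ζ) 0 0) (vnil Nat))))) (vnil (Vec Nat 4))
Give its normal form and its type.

reduced normal form:
  vcons (Vec Nat 4) 0 (vcons Nat 3 3 (vcons Nat 2 1 (vcons Nat 1 2 (vcons Nat 0 0 (vnil Nat))))) (vnil (Vec Nat 4))
the term's type:
  Vec (Vec Nat 4) 1


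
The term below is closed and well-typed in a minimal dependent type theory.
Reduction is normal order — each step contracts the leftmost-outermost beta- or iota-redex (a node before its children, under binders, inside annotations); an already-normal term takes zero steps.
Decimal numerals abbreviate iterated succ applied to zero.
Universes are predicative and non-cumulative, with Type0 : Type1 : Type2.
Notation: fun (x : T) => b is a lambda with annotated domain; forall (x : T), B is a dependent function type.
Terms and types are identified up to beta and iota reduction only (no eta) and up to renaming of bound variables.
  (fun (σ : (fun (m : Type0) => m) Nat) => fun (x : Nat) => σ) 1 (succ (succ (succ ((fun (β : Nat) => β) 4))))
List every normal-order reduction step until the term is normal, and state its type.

normal-order reduction sequence:
  (fun (σ : (fun (m : Type0) => m) Nat) => fun (x : Nat) => σ) 1 (succ (succ (succ ((fun (β : Nat) => β) 4))))
  ~> (fun (σ : Nat) => 1) (succ (succ (succ ((fun (m : Nat) => m) 4))))
  ~> 1
inferred type:
  Nat


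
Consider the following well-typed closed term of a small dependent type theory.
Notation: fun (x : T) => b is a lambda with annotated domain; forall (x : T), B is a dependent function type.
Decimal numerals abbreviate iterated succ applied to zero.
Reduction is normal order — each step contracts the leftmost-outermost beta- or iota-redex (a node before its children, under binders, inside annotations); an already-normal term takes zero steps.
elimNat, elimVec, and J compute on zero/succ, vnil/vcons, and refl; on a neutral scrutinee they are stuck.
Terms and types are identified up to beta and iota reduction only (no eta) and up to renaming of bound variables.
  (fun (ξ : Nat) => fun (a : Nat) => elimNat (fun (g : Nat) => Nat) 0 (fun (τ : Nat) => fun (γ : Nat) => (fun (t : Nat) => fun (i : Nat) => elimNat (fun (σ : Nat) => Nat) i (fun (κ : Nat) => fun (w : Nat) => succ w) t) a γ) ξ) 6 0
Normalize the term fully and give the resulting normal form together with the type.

normal form:
  0
the term's type:
  Nat
observation: contracting a beta-redex first, the term normalizes in 39 steps.


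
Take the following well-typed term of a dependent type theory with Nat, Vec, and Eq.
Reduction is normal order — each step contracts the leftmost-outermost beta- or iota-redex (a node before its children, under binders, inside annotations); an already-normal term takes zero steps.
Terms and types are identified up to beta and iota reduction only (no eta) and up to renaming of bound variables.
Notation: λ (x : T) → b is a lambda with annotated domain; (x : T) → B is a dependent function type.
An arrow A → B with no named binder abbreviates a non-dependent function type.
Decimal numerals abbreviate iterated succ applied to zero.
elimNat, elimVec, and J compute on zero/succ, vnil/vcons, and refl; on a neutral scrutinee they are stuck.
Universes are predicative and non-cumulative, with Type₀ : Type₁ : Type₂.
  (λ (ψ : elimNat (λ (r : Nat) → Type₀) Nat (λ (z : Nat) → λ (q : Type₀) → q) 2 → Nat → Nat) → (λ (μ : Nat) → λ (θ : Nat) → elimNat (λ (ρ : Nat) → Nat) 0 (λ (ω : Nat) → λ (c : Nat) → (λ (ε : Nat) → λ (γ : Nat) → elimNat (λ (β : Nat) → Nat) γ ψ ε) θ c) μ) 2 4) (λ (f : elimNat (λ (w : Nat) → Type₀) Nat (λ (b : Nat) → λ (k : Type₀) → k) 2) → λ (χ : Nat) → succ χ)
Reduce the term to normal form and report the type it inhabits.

reduced normal form:
  8
inferred type:
  Nat


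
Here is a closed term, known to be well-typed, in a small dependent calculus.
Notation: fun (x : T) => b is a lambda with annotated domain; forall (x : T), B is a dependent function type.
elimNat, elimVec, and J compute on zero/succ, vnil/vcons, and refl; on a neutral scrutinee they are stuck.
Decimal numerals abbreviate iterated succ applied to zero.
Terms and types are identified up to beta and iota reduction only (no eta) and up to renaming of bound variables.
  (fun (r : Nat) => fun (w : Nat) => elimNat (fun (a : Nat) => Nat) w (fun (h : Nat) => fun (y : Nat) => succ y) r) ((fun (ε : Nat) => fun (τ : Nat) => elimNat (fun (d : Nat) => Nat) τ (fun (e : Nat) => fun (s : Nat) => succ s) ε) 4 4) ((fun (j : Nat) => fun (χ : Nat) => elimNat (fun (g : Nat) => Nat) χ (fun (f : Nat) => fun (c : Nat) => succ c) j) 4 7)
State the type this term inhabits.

the term's type:
  Nat


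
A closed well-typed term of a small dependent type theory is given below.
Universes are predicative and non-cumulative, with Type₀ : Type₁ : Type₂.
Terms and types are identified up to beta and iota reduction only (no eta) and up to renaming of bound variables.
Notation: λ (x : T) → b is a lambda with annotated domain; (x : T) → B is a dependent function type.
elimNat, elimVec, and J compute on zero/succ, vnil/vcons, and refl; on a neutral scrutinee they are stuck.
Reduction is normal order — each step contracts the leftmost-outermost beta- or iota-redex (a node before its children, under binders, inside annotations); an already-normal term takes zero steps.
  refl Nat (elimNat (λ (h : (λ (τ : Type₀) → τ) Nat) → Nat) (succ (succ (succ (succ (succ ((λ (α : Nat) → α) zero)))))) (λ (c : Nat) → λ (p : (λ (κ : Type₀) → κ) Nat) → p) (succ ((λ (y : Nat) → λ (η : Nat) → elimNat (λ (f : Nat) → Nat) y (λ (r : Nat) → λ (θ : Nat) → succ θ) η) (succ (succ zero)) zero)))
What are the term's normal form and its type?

normal form:
  refl Nat (succ (succ (succ (succ (succ zero)))))
type:
  Eq Nat (succ (succ (succ (succ (succ zero))))) (succ (succ (succ (succ (succ zero)))))


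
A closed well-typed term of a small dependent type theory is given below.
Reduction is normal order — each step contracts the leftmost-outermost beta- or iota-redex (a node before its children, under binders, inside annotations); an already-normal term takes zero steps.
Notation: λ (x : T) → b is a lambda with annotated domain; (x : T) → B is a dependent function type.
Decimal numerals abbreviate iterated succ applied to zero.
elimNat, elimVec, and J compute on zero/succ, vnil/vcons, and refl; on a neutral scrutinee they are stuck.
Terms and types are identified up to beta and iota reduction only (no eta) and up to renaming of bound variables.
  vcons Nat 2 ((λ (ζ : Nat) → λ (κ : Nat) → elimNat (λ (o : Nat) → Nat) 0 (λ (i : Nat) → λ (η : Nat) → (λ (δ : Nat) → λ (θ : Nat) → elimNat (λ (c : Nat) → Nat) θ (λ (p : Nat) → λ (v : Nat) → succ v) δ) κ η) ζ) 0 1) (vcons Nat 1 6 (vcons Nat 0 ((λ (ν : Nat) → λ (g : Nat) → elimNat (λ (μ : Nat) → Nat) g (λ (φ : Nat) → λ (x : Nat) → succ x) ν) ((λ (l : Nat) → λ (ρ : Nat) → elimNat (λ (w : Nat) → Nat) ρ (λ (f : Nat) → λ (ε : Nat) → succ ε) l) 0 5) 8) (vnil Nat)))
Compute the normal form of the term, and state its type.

normal form:
  vcons Nat 2 0 (vcons Nat 1 6 (vcons Nat 0 13 (vnil Nat)))
the term's type:
  Vec Nat 3


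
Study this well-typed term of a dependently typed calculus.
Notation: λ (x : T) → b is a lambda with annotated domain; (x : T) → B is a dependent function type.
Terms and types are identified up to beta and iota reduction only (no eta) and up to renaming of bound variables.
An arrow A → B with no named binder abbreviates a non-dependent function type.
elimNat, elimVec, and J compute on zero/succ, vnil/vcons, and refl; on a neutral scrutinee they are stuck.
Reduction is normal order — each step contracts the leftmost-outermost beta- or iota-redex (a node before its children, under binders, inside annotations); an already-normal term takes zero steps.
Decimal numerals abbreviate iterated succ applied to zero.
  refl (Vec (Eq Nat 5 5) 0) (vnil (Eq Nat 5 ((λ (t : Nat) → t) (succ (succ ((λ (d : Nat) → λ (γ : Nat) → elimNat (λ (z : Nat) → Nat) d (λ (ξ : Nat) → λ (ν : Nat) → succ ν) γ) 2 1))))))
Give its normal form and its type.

normal form:
  refl (Vec (Eq Nat 5 5) 0) (vnil (Eq Nat 5 5))
the term's type:
  Eq (Vec (Eq Nat 5 5) 0) (vnil (Eq Nat 5 5)) (vnil (Eq Nat 5 5))
observation: normalization takes exactly 7 steps under the normal-order strategy.


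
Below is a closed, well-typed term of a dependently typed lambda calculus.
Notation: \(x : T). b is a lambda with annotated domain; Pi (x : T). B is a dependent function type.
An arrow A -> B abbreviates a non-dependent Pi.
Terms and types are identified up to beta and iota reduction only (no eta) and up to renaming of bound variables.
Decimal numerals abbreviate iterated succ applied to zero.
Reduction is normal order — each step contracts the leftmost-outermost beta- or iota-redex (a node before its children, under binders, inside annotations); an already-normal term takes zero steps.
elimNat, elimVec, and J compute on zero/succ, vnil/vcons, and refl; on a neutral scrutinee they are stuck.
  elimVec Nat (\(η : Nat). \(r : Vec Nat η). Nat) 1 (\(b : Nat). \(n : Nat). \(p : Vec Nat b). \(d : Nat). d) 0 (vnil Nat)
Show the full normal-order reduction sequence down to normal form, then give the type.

normal-order reduction sequence:
  elimVec Nat (\(η : Nat). \(r : Vec Nat η). Nat) 1 (\(b : Nat). \(n : Nat). \(p : Vec Nat b). \(d : Nat). d) 0 (vnil Nat)
  ~> 1
type:
  Nat


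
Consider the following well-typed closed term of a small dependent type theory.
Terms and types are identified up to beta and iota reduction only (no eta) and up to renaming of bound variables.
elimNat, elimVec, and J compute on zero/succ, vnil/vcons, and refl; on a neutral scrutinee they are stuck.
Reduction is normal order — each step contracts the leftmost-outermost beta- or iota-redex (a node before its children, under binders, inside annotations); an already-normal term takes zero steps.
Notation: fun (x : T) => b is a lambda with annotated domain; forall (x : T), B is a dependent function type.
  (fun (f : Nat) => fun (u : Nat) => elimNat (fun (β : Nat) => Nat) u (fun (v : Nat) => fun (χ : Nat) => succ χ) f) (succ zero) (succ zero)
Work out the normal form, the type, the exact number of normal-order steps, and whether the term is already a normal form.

normal form:
  succ (succ zero)
the term's type:
  Nat
steps to reach normal form (normal order): 6
started in normal form: no
first contracted redex: a beta-redex


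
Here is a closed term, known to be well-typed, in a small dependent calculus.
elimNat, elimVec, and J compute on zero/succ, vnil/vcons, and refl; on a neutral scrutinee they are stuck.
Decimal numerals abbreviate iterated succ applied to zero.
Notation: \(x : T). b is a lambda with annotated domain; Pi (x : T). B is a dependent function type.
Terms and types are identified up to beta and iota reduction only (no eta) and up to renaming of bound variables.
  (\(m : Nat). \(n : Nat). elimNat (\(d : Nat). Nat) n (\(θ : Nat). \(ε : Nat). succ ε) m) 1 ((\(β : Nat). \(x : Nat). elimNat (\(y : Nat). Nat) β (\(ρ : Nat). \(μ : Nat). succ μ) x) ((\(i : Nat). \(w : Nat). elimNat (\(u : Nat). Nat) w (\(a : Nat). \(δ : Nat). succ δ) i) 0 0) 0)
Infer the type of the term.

inferred type:
  Nat


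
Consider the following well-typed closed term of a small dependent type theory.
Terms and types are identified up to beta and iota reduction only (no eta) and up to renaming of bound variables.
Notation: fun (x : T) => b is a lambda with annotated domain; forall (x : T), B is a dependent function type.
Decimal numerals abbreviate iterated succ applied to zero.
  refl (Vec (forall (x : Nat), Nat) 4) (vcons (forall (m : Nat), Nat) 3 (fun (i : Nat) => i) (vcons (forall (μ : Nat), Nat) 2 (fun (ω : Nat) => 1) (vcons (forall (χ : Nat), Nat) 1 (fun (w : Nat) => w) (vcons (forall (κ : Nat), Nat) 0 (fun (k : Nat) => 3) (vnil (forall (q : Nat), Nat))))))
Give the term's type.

the term's type:
  Eq (Vec (forall (x : Nat), Nat) 4) (vcons (forall (m : Nat), Nat) 3 (fun (i : Nat) => i) (vcons (forall (μ : Nat), Nat) 2 (fun (ω : Nat) => 1) (vcons (forall (χ : Nat), Nat) 1 (fun (w : Nat) => w) (vcons (forall (κ : Nat), Nat) 0 (fun (k : Nat) => 3) (vnil (forall (q : Nat), Nat)))))) (vcons (forall (p : Nat), Nat) 3 (fun (c : Nat) => c) (vcons (forall (α : Nat), Nat) 2 (fun (u : Nat) => 1) (vcons (forall (s : Nat), Nat) 1 (fun (b : Nat) => b) (vcons (forall (f : Nat), Nat) 0 (fun (ρ : Nat) => 3) (vnil (forall (σ : Nat), Nat))))))


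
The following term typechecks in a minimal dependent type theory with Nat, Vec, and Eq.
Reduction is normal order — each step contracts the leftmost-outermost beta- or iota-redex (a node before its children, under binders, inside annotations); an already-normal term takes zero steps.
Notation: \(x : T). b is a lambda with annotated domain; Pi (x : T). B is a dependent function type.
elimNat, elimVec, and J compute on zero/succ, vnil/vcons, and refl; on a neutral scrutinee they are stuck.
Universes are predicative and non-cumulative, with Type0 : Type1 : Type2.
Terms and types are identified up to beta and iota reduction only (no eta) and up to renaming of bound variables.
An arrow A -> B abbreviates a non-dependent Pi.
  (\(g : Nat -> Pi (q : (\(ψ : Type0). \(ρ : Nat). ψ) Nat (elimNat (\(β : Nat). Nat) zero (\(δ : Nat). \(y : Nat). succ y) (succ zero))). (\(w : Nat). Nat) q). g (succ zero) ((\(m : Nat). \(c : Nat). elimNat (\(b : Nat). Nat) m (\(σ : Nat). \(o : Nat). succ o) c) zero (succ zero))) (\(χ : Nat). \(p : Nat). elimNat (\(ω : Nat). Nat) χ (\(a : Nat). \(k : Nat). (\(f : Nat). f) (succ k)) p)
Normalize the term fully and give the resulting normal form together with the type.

reduced normal form:
  succ (succ zero)
the term's type:
  Nat


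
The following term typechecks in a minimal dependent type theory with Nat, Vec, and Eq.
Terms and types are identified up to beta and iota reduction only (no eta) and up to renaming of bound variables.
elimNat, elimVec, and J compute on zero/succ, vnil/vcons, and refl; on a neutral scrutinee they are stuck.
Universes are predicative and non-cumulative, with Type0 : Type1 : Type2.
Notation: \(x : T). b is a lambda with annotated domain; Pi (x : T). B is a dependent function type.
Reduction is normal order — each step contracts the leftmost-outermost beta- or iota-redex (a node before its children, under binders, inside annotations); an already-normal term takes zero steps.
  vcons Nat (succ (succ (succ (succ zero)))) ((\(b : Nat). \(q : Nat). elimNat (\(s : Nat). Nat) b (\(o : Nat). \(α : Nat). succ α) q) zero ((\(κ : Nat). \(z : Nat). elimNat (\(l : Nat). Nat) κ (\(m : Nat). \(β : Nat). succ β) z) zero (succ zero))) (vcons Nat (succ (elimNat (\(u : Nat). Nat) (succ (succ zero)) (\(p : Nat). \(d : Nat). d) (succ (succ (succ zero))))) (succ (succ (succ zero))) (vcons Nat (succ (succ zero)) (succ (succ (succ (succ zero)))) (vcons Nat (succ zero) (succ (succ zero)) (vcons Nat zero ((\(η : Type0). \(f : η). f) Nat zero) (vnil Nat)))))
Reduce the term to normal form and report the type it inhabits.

resulting normal form:
  vcons Nat (succ (succ (succ (succ zero)))) (succ zero) (vcons Nat (succ (succ (succ zero))) (succ (succ (succ zero))) (vcons Nat (succ (succ zero)) (succ (succ (succ (succ zero)))) (vcons Nat (succ zero) (succ (succ zero)) (vcons Nat zero zero (vnil Nat)))))
inferred type:
  Vec Nat (succ (succ (succ (succ (succ zero)))))
observation: 24 normal-order steps normalize the term, beginning with a beta-redex.


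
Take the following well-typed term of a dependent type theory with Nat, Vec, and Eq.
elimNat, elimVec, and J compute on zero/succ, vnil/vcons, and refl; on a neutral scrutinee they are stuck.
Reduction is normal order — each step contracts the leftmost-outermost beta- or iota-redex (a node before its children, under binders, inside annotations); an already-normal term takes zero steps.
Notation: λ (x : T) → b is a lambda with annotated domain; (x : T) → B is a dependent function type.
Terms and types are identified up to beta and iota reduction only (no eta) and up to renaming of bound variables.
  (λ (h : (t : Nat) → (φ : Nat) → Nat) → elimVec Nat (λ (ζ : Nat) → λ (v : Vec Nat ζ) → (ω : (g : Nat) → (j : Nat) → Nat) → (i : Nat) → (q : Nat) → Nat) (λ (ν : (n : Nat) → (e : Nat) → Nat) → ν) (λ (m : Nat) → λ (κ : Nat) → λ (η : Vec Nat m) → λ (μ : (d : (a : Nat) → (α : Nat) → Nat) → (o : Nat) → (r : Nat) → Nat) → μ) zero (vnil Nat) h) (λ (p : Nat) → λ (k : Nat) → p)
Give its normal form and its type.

normal form:
  λ (h : Nat) → λ (t : Nat) → h
inferred type:
  (h : Nat) → (t : Nat) → Nat
observation: 3 normal-order steps separate the term from its normal form.


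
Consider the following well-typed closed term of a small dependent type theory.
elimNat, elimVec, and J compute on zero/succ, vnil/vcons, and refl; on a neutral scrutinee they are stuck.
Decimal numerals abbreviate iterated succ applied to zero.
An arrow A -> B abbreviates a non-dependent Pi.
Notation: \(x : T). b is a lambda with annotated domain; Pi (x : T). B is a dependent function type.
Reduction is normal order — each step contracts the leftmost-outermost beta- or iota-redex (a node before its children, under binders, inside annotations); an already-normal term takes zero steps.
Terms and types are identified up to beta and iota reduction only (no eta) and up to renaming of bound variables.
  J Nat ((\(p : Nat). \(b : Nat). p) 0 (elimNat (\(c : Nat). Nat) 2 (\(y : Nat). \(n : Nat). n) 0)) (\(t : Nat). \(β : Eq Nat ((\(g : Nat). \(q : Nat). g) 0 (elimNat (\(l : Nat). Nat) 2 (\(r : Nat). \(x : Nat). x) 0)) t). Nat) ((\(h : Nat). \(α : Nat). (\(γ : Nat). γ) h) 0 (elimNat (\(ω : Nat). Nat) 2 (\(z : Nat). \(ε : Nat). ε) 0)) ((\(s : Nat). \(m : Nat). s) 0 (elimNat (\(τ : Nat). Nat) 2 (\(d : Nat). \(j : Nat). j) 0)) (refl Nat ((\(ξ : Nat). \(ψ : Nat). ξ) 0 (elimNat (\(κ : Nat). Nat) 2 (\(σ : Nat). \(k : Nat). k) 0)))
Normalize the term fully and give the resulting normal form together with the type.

normal form:
  0
inferred type:
  Nat


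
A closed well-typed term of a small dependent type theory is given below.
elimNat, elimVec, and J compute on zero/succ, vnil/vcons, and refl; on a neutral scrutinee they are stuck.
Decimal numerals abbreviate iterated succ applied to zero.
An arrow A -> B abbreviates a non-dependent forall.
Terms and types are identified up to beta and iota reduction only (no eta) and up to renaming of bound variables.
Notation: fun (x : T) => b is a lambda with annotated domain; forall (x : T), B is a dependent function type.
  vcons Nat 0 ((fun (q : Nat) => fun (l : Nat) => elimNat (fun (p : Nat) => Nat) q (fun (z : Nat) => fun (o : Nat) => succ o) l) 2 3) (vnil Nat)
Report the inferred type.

the term's type:
  Vec Nat 1


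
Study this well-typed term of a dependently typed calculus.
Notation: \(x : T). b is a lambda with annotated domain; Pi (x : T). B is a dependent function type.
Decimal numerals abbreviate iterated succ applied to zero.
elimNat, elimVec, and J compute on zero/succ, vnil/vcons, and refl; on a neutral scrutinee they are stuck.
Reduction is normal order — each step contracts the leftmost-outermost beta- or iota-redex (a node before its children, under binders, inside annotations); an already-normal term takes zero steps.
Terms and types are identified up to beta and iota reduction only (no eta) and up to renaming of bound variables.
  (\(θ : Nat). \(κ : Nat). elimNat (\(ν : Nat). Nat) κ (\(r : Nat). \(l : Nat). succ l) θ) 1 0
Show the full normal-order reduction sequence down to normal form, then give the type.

normal-order reduction sequence:
  (\(θ : Nat). \(κ : Nat). elimNat (\(ν : Nat). Nat) κ (\(r : Nat). \(l : Nat). succ l) θ) 1 0
  ~> (\(θ : Nat). elimNat (\(κ : Nat). Nat) θ (\(ν : Nat). \(r : Nat). succ r) 1) 0
  ~> elimNat (\(θ : Nat). Nat) 0 (\(κ : Nat). \(ν : Nat). succ ν) 1
  ~> (\(θ : Nat). \(κ : Nat). succ κ) 0 (elimNat (\(ν : Nat). Nat) 0 (\(r : Nat). \(l : Nat). succ l) 0)
  ~> (\(θ : Nat). succ θ) (elimNat (\(κ : Nat). Nat) 0 (\(ν : Nat). \(r : Nat). succ r) 0)
  ~> succ (elimNat (\(θ : Nat). Nat) 0 (\(κ : Nat). \(ν : Nat). succ ν) 0)
  ~> 1
the term's type:
  Nat


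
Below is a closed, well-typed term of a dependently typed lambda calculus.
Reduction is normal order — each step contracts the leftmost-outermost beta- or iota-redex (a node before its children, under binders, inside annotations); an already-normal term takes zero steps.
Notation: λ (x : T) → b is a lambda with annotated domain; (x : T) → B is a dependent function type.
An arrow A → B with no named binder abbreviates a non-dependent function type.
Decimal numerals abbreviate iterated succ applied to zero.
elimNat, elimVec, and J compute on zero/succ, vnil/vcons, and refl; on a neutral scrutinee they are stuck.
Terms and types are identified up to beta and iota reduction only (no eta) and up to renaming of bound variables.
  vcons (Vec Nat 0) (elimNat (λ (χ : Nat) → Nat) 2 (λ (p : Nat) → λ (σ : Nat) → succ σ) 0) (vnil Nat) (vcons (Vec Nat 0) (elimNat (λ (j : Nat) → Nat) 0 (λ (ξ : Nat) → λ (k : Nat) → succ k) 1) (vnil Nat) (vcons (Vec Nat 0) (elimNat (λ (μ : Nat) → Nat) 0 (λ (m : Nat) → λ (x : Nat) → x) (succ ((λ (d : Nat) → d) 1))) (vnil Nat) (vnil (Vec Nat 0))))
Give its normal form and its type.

resulting normal form:
  vcons (Vec Nat 0) 2 (vnil Nat) (vcons (Vec Nat 0) 1 (vnil Nat) (vcons (Vec Nat 0) 0 (vnil Nat) (vnil (Vec Nat 0))))
type:
  Vec (Vec Nat 0) 3
observation: the leftmost-outermost redex is an elimNat iota-redex, and normalization takes 13 steps.


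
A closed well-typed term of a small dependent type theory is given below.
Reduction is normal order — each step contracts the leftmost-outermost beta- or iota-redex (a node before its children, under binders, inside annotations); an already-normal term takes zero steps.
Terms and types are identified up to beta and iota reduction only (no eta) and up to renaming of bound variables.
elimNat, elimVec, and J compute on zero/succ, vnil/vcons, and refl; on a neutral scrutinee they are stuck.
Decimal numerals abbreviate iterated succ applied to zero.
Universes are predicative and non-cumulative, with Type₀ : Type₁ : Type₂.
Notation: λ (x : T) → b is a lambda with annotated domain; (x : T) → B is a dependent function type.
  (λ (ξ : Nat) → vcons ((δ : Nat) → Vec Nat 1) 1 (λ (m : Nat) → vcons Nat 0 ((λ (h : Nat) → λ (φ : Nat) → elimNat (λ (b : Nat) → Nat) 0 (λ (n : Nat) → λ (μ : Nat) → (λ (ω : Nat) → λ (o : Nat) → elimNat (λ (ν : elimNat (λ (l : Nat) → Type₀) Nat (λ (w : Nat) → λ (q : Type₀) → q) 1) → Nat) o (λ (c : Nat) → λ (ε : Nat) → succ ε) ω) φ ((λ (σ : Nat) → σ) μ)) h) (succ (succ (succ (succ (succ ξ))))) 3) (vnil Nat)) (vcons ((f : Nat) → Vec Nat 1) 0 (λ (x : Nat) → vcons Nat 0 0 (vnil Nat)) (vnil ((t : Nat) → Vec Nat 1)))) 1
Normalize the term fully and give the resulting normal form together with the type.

reduced normal form:
  vcons ((ξ : Nat) → Vec Nat 1) 1 (λ (δ : Nat) → vcons Nat 0 18 (vnil Nat)) (vcons ((m : Nat) → Vec Nat 1) 0 (λ (h : Nat) → vcons Nat 0 0 (vnil Nat)) (vnil ((φ : Nat) → Vec Nat 1)))
the term's type:
  Vec ((ξ : Nat) → Vec Nat 1) 2
observation: the leftmost-outermost redex is a beta-redex, and normalization takes 100 steps.


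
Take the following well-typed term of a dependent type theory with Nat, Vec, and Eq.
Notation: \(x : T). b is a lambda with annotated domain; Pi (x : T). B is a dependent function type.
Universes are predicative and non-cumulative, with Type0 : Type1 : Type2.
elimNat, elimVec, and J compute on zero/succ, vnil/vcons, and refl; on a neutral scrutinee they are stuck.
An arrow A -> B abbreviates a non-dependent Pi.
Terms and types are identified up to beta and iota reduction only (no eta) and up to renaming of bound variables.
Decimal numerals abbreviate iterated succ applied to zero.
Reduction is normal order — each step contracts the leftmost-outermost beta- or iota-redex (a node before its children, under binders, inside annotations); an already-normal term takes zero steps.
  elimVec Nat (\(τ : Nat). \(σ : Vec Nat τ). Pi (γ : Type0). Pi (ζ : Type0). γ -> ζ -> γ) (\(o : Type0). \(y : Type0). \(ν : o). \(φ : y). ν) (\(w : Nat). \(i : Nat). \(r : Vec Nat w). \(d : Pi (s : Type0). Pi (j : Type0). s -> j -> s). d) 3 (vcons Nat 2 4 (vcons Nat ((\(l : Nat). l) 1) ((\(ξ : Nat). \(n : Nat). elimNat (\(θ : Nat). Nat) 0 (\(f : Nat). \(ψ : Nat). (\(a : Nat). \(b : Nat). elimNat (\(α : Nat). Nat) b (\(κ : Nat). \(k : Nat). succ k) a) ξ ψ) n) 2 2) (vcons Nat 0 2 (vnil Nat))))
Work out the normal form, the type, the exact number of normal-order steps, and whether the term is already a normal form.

resulting normal form:
  \(τ : Type0). \(σ : Type0). \(γ : τ). \(ζ : σ). γ
type:
  Pi (τ : Type0). Pi (σ : Type0). τ -> σ -> τ
reduction steps (normal order): 16
term was already normal: no
first redex: an elimVec iota-redex


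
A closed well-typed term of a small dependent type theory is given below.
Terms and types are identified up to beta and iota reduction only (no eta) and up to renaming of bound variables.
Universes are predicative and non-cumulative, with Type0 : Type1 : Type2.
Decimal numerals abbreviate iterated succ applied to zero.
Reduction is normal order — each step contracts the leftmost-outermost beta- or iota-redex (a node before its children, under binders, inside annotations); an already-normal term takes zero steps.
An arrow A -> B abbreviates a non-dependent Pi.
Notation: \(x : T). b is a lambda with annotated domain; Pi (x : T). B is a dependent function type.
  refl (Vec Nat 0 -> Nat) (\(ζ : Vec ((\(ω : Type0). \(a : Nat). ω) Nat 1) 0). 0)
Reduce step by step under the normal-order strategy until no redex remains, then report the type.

normal-order reduction sequence:
  refl (Vec Nat 0 -> Nat) (\(ζ : Vec ((\(ω : Type0). \(a : Nat). ω) Nat 1) 0). 0)
  ~> refl (Vec Nat 0 -> Nat) (\(ζ : Vec ((\(ω : Nat). Nat) 1) 0). 0)
  ~> refl (Vec Nat 0 -> Nat) (\(ζ : Vec Nat 0). 0)
the term's type:
  Eq (Vec Nat 0 -> Nat) (\(ζ : Vec Nat 0). 0) (\(ω : Vec Nat 0). 0)


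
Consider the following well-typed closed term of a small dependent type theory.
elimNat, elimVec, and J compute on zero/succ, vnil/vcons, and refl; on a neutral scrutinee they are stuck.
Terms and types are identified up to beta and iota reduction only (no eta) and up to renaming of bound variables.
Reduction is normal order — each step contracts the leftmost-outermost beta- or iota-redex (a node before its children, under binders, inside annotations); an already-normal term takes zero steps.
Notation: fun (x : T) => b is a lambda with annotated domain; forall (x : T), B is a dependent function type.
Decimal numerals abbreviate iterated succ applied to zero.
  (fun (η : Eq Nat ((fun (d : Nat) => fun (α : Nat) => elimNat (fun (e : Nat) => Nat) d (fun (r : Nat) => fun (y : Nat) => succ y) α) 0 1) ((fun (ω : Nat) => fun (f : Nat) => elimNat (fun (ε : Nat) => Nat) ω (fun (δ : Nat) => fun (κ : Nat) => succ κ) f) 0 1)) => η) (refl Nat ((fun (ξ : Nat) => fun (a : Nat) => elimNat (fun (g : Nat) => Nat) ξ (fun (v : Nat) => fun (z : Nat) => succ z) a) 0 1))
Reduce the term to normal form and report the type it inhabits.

resulting normal form:
  refl Nat 1
the term's type:
  Eq Nat 1 1


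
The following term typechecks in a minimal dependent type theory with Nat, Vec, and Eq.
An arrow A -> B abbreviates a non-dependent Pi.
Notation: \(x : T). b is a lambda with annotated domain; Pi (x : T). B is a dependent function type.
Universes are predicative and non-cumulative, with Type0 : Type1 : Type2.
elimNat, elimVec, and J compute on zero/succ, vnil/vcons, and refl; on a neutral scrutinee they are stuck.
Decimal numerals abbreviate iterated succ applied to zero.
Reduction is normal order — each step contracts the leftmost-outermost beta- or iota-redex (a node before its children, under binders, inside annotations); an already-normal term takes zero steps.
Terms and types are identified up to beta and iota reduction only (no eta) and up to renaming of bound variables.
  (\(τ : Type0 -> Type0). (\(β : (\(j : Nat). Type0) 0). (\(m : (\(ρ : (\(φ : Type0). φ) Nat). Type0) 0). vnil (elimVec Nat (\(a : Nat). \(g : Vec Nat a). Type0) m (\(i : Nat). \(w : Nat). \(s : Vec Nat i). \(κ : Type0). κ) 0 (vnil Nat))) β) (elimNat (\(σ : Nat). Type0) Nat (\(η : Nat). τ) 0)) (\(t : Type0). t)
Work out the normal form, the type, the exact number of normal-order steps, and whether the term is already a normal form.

resulting normal form:
  vnil Nat
type:
  Vec Nat 0
steps to reach normal form (normal order): 5
term was already normal: no
first contracted redex: a beta-redex


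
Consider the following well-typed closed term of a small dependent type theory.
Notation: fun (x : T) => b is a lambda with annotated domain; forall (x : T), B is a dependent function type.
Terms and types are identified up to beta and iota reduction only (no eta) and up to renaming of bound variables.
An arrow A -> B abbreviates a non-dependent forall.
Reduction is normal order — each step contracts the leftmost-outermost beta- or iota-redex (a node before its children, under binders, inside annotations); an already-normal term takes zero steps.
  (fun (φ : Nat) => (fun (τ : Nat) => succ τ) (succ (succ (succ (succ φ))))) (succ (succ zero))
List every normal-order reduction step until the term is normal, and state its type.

reduction (normal order):
  (fun (φ : Nat) => (fun (τ : Nat) => succ τ) (succ (succ (succ (succ φ))))) (succ (succ zero))
  ~> (fun (φ : Nat) => succ φ) (succ (succ (succ (succ (succ (succ zero))))))
  ~> succ (succ (succ (succ (succ (succ (succ zero))))))
the term's type:
  Nat


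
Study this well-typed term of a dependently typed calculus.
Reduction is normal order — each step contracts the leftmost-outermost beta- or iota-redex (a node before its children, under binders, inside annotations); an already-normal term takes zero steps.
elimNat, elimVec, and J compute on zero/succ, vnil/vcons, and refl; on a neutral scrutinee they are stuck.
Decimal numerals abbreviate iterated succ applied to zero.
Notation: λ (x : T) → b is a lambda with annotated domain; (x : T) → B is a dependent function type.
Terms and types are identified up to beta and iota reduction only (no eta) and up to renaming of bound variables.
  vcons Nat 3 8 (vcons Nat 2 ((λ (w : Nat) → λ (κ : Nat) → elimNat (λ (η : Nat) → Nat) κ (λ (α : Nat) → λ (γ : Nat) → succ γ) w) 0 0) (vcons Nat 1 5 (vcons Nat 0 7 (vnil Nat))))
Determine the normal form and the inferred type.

resulting normal form:
  vcons Nat 3 8 (vcons Nat 2 0 (vcons Nat 1 5 (vcons Nat 0 7 (vnil Nat))))
the term's type:
  Vec Nat 4


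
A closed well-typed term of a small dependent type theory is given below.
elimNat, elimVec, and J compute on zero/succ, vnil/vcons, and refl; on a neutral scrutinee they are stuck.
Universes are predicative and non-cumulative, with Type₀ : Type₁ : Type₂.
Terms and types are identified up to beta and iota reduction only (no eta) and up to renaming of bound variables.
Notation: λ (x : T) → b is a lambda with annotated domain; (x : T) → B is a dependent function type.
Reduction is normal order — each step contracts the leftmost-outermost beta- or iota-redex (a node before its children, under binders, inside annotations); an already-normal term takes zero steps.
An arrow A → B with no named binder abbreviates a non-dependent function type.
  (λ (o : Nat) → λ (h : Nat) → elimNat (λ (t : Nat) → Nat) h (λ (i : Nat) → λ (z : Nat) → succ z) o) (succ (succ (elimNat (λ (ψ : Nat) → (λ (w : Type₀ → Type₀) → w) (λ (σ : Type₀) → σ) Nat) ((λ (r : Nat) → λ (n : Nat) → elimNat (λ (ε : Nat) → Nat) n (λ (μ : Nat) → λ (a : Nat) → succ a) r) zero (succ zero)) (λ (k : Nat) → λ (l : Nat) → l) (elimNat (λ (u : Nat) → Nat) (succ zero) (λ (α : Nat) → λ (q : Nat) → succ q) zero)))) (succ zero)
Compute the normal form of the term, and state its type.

resulting normal form:
  succ (succ (succ (succ zero)))
inferred type:
  Nat


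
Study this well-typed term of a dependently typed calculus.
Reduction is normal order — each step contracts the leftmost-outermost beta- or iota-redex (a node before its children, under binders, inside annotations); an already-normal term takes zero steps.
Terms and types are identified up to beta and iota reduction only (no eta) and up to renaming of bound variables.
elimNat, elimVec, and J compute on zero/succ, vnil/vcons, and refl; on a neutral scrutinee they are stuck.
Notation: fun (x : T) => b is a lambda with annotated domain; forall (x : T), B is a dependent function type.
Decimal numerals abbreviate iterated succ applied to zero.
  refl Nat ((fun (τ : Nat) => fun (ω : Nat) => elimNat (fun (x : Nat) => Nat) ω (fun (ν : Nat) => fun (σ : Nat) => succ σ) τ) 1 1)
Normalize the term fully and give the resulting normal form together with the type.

reduced normal form:
  refl Nat 2
the term's type:
  Eq Nat 2 2
observation: 6 normal-order steps normalize the term, beginning with a beta-redex.
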